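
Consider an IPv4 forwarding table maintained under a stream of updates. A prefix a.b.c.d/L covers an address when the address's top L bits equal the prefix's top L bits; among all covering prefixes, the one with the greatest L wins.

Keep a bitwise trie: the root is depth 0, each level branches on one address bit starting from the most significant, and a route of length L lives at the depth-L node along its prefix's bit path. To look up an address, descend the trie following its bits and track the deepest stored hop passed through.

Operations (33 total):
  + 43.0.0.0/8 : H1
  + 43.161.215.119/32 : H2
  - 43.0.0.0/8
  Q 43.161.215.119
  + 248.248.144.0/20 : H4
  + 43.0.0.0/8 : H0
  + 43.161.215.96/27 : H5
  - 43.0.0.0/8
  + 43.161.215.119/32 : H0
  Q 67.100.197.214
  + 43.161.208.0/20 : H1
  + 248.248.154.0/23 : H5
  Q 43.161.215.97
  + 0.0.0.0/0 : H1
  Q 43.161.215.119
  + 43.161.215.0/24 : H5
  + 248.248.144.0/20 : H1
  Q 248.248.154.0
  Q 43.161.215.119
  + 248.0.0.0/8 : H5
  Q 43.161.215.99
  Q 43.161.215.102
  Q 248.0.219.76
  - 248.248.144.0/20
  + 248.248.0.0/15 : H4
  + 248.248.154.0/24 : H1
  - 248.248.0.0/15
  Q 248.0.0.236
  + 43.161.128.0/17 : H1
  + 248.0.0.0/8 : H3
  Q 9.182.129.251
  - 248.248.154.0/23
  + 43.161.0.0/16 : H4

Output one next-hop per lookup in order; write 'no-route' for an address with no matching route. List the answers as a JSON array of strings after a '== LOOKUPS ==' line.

Process each operation:
  + 43.0.0.0/8 (H1) depth=8
  + 43.161.215.119/32 (H2) depth=32
  del 43.0.0.0/8 (clear depth 8)
  lookup 43.161.215.119: bits 00101011101000011101011101110111 walk d0:-→d1:-→d2:-→d3:-→d4:-→d5:-→d6:-→d7:-→d8:-→d9:-→d10:-→d11:-→d12:-→d13:-→d14:-→d15:-→d16:-→d17:-→d18:-→d19:-→d20:-→d21:-→d22:-→d23:-→d24:-→d25:-→d26:-→d27:-→d28:-→d29:-→d30:-→d31:-→d32:H2 -> H2
  + 248.248.144.0/20 (H4) depth=20
  + 43.0.0.0/8 (H0) depth=8
  + 43.161.215.96/27 (H5) depth=27
  del 43.0.0.0/8 (clear depth 8)
  + 43.161.215.119/32 (H0) depth=32
  lookup 67.100.197.214: bits 0 walk d0:-→d1:- -> no-route
  + 43.161.208.0/20 (H1) depth=20
  + 248.248.154.0/23 (H5) depth=23
  lookup 43.161.215.97: bits 001010111010000111010111011 walk d0:-→d1:-→d2:-→d3:-→d4:-→d5:-→d6:-→d7:-→d8:-→d9:-→d10:-→d11:-→d12:-→d13:-→d14:-→d15:-→d16:-→d17:-→d18:-→d19:-→d20:H1→d21:-→d22:-→d23:-→d24:-→d25:-→d26:-→d27:H5 -> H5
  + 0.0.0.0/0 (H1) depth=0
  lookup 43.161.215.119: bits 00101011101000011101011101110111 walk d0:H1→d1:-→d2:-→d3:-→d4:-→d5:-→d6:-→d7:-→d8:-→d9:-→d10:-→d11:-→d12:-→d13:-→d14:-→d15:-→d16:-→d17:-→d18:-→d19:-→d20:H1→d21:-→d22:-→d23:-→d24:-→d25:-→d26:-→d27:H5→d28:-→d29:-→d30:-→d31:-→d32:H0 -> H0
  + 43.161.215.0/24 (H5) depth=24
  + 248.248.144.0/20 (H1) depth=20
  lookup 248.248.154.0: bits 11111000111110001001101 walk d0:H1→d1:-→d2:-→d3:-→d4:-→d5:-→d6:-→d7:-→d8:-→d9:-→d10:-→d11:-→d12:-→d13:-→d14:-→d15:-→d16:-→d17:-→d18:-→d19:-→d20:H1→d21:-→d22:-→d23:H5 -> H5
  lookup 43.161.215.119: bits 00101011101000011101011101110111 walk d0:H1→d1:-→d2:-→d3:-→d4:-→d5:-→d6:-→d7:-→d8:-→d9:-→d10:-→d11:-→d12:-→d13:-→d14:-→d15:-→d16:-→d17:-→d18:-→d19:-→d20:H1→d21:-→d22:-→d23:-→d24:H5→d25:-→d26:-→d27:H5→d28:-→d29:-→d30:-→d31:-→d32:H0 -> H0
  + 248.0.0.0/8 (H5) depth=8
  lookup 43.161.215.99: bits 001010111010000111010111011 walk d0:H1→d1:-→d2:-→d3:-→d4:-→d5:-→d6:-→d7:-→d8:-→d9:-→d10:-→d11:-→d12:-→d13:-→d14:-→d15:-→d16:-→d17:-→d18:-→d19:-→d20:H1→d21:-→d22:-→d23:-→d24:H5→d25:-→d26:-→d27:H5 -> H5
  lookup 43.161.215.102: bits 001010111010000111010111011 walk d0:H1→d1:-→d2:-→d3:-→d4:-→d5:-→d6:-→d7:-→d8:-→d9:-→d10:-→d11:-→d12:-→d13:-→d14:-→d15:-→d16:-→d17:-→d18:-→d19:-→d20:H1→d21:-→d22:-→d23:-→d24:H5→d25:-→d26:-→d27:H5 -> H5
  lookup 248.0.219.76: bits 11111000 walk d0:H1→d1:-→d2:-→d3:-→d4:-→d5:-→d6:-→d7:-→d8:H5 -> H5
  del 248.248.144.0/20 (clear depth 20)
  + 248.248.0.0/15 (H4) depth=15
  + 248.248.154.0/24 (H1) depth=24
  del 248.248.0.0/15 (clear depth 15)
  lookup 248.0.0.236: bits 11111000 walk d0:H1→d1:-→d2:-→d3:-→d4:-→d5:-→d6:-→d7:-→d8:H5 -> H5
  + 43.161.128.0/17 (H1) depth=17
  + 248.0.0.0/8 (H3) depth=8
  lookup 9.182.129.251: bits 00 walk d0:H1→d1:-→d2:- -> H1
  del 248.248.154.0/23 (clear depth 23)
  + 43.161.0.0/16 (H4) depth=16

== LOOKUPS ==
["H2","no-route","H5","H0","H5","H0","H5","H5","H5","H5","H1"]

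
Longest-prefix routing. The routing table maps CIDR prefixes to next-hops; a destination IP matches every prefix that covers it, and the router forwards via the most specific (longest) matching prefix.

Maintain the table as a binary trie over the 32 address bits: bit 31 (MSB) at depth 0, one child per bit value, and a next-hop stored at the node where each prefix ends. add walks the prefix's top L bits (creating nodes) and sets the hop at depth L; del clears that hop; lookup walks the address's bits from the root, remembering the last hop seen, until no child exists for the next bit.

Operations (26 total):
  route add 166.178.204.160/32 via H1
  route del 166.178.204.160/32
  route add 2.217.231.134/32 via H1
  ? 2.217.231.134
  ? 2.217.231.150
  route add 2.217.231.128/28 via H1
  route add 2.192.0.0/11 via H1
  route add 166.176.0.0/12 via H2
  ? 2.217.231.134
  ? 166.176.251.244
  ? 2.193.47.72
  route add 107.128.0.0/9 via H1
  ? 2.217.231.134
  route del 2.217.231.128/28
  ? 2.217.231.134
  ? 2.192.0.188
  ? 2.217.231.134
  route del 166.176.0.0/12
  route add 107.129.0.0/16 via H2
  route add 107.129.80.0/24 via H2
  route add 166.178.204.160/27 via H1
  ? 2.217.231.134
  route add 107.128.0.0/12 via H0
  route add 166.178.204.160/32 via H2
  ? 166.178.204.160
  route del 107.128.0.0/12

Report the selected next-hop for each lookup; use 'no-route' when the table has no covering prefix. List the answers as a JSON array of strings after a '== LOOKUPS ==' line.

Apply in order:
  add 166.178.204.160/32 -> H1 at depth 32
  - 166.178.204.160/32 clear@32
  add 2.217.231.134/32 -> H1 at depth 32
  Q 2.217.231.134: descend 00000010110110011110011110000110 ; hops seen [H1] ; pick H1
  Q 2.217.231.150: descend 000000101101100111100111100 ; hops seen [∅] ; pick no-route
  add 2.217.231.128/28 -> H1 at depth 28
  add 2.192.0.0/11 -> H1 at depth 11
  add 166.176.0.0/12 -> H2 at depth 12
  Q 2.217.231.134: descend 00000010110110011110011110000110 ; hops seen [H1,H1,H1] ; pick H1
  Q 166.176.251.244: descend 10100110101100 ; hops seen [H2] ; pick H2
  Q 2.193.47.72: descend 00000010110 ; hops seen [H1] ; pick H1
  add 107.128.0.0/9 -> H1 at depth 9
  Q 2.217.231.134: descend 00000010110110011110011110000110 ; hops seen [H1,H1,H1] ; pick H1
  - 2.217.231.128/28 clear@28
  Q 2.217.231.134: descend 00000010110110011110011110000110 ; hops seen [H1,H1] ; pick H1
  Q 2.192.0.188: descend 00000010110 ; hops seen [H1] ; pick H1
  Q 2.217.231.134: descend 00000010110110011110011110000110 ; hops seen [H1,H1] ; pick H1
  - 166.176.0.0/12 clear@12
  add 107.129.0.0/16 -> H2 at depth 16
  add 107.129.80.0/24 -> H2 at depth 24
  add 166.178.204.160/27 -> H1 at depth 27
  Q 2.217.231.134: descend 00000010110110011110011110000110 ; hops seen [H1,H1] ; pick H1
  add 107.128.0.0/12 -> H0 at depth 12
  add 166.178.204.160/32 -> H2 at depth 32
  Q 166.178.204.160: descend 10100110101100101100110010100000 ; hops seen [H1,H2] ; pick H2
  - 107.128.0.0/12 clear@12

== LOOKUPS ==
["H1","no-route","H1","H2","H1","H1","H1","H1","H1","H1","H2"]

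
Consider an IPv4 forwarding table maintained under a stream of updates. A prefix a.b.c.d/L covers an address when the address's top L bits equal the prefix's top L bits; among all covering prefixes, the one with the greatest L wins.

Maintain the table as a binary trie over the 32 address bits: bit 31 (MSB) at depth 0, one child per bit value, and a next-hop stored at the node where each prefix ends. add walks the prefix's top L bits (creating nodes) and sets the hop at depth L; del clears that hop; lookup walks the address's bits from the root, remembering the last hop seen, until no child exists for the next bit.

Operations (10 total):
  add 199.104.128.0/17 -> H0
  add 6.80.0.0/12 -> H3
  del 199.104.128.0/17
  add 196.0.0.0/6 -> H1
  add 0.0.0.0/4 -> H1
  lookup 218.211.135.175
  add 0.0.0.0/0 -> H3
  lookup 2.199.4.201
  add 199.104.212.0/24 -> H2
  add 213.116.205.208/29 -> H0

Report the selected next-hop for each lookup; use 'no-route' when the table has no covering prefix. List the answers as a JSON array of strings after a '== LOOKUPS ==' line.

Process each operation:
  add 199.104.128.0/17 -> H0 at depth 17
  add 6.80.0.0/12 -> H3 at depth 12
  - 199.104.128.0/17 clear@17
  add 196.0.0.0/6 -> H1 at depth 6
  add 0.0.0.0/4 -> H1 at depth 4
  Q 218.211.135.175: descend 110 ; hops seen [∅] ; pick no-route
  add 0.0.0.0/0 -> H3 at depth 0
  Q 2.199.4.201: descend 00000 ; hops seen [H3,H1] ; pick H1
  add 199.104.212.0/24 -> H2 at depth 24
  add 213.116.205.208/29 -> H0 at depth 29

== LOOKUPS ==
["no-route","H1"]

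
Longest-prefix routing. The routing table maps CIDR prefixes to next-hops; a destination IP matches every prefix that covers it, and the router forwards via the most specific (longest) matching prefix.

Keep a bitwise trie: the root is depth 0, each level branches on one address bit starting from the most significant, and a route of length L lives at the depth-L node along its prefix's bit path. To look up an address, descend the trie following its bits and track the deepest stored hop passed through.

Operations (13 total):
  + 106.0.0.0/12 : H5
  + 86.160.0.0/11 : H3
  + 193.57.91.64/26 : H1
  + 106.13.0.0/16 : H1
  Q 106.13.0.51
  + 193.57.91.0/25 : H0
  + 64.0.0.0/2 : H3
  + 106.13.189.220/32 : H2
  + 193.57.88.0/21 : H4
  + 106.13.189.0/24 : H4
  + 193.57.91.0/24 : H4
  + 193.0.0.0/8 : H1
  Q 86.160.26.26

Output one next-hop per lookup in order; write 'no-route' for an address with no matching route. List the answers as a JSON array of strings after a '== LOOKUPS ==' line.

Process each operation:
  add 106.0.0.0/12 -> H5 at depth 12
  add 86.160.0.0/11 -> H3 at depth 11
  add 193.57.91.64/26 -> H1 at depth 26
  add 106.13.0.0/16 -> H1 at depth 16
  lookup 106.13.0.51: bits 0110101000001101 walk d0:-→d1:-→d2:-→d3:-→d4:-→d5:-→d6:-→d7:-→d8:-→d9:-→d10:-→d11:-→d12:H5→d13:-→d14:-→d15:-→d16:H1 -> H1
  add 193.57.91.0/25 -> H0 at depth 25
  add 64.0.0.0/2 -> H3 at depth 2
  add 106.13.189.220/32 -> H2 at depth 32
  add 193.57.88.0/21 -> H4 at depth 21
  add 106.13.189.0/24 -> H4 at depth 24
  add 193.57.91.0/24 -> H4 at depth 24
  add 193.0.0.0/8 -> H1 at depth 8
  lookup 86.160.26.26: bits 01010110101 walk d0:-→d1:-→d2:H3→d3:-→d4:-→d5:-→d6:-→d7:-→d8:-→d9:-→d10:-→d11:H3 -> H3

== LOOKUPS ==
["H1","H3"]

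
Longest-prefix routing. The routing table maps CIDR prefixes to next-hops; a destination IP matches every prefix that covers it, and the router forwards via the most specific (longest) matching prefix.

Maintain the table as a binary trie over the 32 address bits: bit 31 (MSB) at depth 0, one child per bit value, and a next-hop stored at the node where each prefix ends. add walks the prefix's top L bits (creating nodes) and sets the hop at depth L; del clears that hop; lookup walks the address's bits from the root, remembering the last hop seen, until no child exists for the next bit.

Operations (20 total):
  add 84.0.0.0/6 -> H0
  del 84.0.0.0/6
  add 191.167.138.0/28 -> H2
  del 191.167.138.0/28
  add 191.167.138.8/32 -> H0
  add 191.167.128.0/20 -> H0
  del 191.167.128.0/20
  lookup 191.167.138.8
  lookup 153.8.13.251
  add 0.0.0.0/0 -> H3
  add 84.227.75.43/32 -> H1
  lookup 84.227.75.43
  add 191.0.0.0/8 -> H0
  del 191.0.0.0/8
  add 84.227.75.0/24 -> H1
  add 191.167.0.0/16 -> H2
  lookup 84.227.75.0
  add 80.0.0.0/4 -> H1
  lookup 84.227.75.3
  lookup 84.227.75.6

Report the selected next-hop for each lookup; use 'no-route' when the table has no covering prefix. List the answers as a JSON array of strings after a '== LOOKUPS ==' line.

Apply in order:
  add 84.0.0.0/6 -> H0 at depth 6
  - 84.0.0.0/6 clear@6
  add 191.167.138.0/28 -> H2 at depth 28
  - 191.167.138.0/28 clear@28
  add 191.167.138.8/32 -> H0 at depth 32
  add 191.167.128.0/20 -> H0 at depth 20
  - 191.167.128.0/20 clear@20
  Q 191.167.138.8: descend 10111111101001111000101000001000 ; hops seen [H0] ; pick H0
  Q 153.8.13.251: descend 10 ; hops seen [∅] ; pick no-route
  add 0.0.0.0/0 -> H3 at depth 0
  add 84.227.75.43/32 -> H1 at depth 32
  Q 84.227.75.43: descend 01010100111000110100101100101011 ; hops seen [H3,H1] ; pick H1
  add 191.0.0.0/8 -> H0 at depth 8
  - 191.0.0.0/8 clear@8
  add 84.227.75.0/24 -> H1 at depth 24
  add 191.167.0.0/16 -> H2 at depth 16
  Q 84.227.75.0: descend 01010100111000110100101100 ; hops seen [H3,H1] ; pick H1
  add 80.0.0.0/4 -> H1 at depth 4
  Q 84.227.75.3: descend 01010100111000110100101100 ; hops seen [H3,H1,H1] ; pick H1
  Q 84.227.75.6: descend 01010100111000110100101100 ; hops seen [H3,H1,H1] ; pick H1

== LOOKUPS ==
["H0","no-route","H1","H1","H1","H1"]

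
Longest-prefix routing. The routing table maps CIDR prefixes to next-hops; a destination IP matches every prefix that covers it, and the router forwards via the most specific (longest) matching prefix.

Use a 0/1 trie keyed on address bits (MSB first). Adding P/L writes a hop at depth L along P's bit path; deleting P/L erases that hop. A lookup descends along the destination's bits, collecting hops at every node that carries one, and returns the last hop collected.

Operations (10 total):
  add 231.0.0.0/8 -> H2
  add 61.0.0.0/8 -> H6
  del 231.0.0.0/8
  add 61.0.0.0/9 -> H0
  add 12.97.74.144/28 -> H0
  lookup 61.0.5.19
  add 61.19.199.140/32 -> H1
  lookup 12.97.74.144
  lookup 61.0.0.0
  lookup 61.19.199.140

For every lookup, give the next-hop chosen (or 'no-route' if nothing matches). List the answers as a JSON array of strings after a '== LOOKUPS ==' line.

Process each operation:
  add 231.0.0.0/8 -> H2 at depth 8
  add 61.0.0.0/8 -> H6 at depth 8
  - 231.0.0.0/8 clear@8
  add 61.0.0.0/9 -> H0 at depth 9
  add 12.97.74.144/28 -> H0 at depth 28
  Q 61.0.5.19: descend 001111010 ; hops seen [H6,H0] ; pick H0
  add 61.19.199.140/32 -> H1 at depth 32
  Q 12.97.74.144: descend 0000110001100001010010101001 ; hops seen [H0] ; pick H0
  Q 61.0.0.0: descend 00111101000 ; hops seen [H6,H0] ; pick H0
  Q 61.19.199.140: descend 00111101000100111100011110001100 ; hops seen [H6,H0,H1] ; pick H1

== LOOKUPS ==
["H0","H0","H0","H1"]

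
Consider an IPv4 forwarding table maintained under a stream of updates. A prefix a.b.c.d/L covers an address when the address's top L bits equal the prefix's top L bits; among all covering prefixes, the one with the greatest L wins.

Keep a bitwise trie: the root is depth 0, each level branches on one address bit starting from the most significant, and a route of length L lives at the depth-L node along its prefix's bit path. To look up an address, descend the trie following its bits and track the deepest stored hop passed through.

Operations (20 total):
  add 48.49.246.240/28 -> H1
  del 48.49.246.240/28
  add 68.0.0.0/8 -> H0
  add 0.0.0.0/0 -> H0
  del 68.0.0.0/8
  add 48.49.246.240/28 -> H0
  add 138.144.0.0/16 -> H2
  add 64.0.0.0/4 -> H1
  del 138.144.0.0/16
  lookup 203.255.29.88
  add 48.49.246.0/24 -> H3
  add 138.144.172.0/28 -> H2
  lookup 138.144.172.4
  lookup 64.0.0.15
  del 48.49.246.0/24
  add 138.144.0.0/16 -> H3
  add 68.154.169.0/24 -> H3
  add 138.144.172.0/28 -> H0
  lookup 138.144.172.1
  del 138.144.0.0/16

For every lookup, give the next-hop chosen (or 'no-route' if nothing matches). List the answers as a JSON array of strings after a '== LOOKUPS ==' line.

Apply in order:
  add 48.49.246.240/28 -> H1 at depth 28
  - 48.49.246.240/28 clear@28
  add 68.0.0.0/8 -> H0 at depth 8
  add 0.0.0.0/0 -> H0 at depth 0
  - 68.0.0.0/8 clear@8
  add 48.49.246.240/28 -> H0 at depth 28
  add 138.144.0.0/16 -> H2 at depth 16
  add 64.0.0.0/4 -> H1 at depth 4
  - 138.144.0.0/16 clear@16
  Q 203.255.29.88: descend 1 ; hops seen [H0] ; pick H0
  add 48.49.246.0/24 -> H3 at depth 24
  add 138.144.172.0/28 -> H2 at depth 28
  Q 138.144.172.4: descend 1000101010010000101011000000 ; hops seen [H0,H2] ; pick H2
  Q 64.0.0.15: descend 01000 ; hops seen [H0,H1] ; pick H1
  - 48.49.246.0/24 clear@24
  add 138.144.0.0/16 -> H3 at depth 16
  add 68.154.169.0/24 -> H3 at depth 24
  add 138.144.172.0/28 -> H0 at depth 28
  Q 138.144.172.1: descend 1000101010010000101011000000 ; hops seen [H0,H3,H0] ; pick H0
  - 138.144.0.0/16 clear@16

== LOOKUPS ==
["H0","H2","H1","H0"]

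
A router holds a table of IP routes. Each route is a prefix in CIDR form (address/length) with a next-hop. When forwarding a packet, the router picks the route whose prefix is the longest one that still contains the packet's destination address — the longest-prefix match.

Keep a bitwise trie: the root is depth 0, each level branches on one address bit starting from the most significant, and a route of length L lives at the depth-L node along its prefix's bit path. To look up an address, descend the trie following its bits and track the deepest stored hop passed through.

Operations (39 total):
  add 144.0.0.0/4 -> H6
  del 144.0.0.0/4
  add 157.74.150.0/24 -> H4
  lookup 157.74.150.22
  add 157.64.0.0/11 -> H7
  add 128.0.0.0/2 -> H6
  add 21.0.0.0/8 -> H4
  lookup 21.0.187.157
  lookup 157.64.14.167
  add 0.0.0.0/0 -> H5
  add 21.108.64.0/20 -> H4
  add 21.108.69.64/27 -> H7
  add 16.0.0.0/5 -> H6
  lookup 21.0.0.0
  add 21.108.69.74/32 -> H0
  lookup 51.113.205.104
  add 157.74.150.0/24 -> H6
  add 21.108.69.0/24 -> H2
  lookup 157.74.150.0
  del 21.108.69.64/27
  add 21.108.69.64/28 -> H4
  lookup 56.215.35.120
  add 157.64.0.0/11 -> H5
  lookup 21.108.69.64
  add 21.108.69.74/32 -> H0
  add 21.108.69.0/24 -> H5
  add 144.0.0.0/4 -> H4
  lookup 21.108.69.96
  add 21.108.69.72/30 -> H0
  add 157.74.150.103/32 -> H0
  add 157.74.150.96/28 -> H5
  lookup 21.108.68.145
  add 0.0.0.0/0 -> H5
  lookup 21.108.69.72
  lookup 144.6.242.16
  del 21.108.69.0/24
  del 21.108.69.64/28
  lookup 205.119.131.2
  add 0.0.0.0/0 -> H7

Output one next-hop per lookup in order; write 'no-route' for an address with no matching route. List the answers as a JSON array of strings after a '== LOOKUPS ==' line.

Process each operation:
  + 144.0.0.0/4 (H6) depth=4
  del 144.0.0.0/4 (clear depth 4)
  + 157.74.150.0/24 (H4) depth=24
  Q 157.74.150.22: descend 100111010100101010010110 ; hops seen [H4] ; pick H4
  + 157.64.0.0/11 (H7) depth=11
  + 128.0.0.0/2 (H6) depth=2
  + 21.0.0.0/8 (H4) depth=8
  Q 21.0.187.157: descend 00010101 ; hops seen [H4] ; pick H4
  Q 157.64.14.167: descend 100111010100 ; hops seen [H6,H7] ; pick H7
  + 0.0.0.0/0 (H5) depth=0
  + 21.108.64.0/20 (H4) depth=20
  + 21.108.69.64/27 (H7) depth=27
  + 16.0.0.0/5 (H6) depth=5
  Q 21.0.0.0: descend 000101010 ; hops seen [H5,H6,H4] ; pick H4
  + 21.108.69.74/32 (H0) depth=32
  Q 51.113.205.104: descend 00 ; hops seen [H5] ; pick H5
  + 157.74.150.0/24 (H6) depth=24
  + 21.108.69.0/24 (H2) depth=24
  Q 157.74.150.0: descend 100111010100101010010110 ; hops seen [H5,H6,H7,H6] ; pick H6
  del 21.108.69.64/27 (clear depth 27)
  + 21.108.69.64/28 (H4) depth=28
  Q 56.215.35.120: descend 00 ; hops seen [H5] ; pick H5
  + 157.64.0.0/11 (H5) depth=11
  Q 21.108.69.64: descend 0001010101101100010001010100 ; hops seen [H5,H6,H4,H4,H2,H4] ; pick H4
  + 21.108.69.74/32 (H0) depth=32
  + 21.108.69.0/24 (H5) depth=24
  + 144.0.0.0/4 (H4) depth=4
  Q 21.108.69.96: descend 00010101011011000100010101 ; hops seen [H5,H6,H4,H4,H5] ; pick H5
  + 21.108.69.72/30 (H0) depth=30
  + 157.74.150.103/32 (H0) depth=32
  + 157.74.150.96/28 (H5) depth=28
  Q 21.108.68.145: descend 00010101011011000100010 ; hops seen [H5,H6,H4,H4] ; pick H4
  + 0.0.0.0/0 (H5) depth=0
  Q 21.108.69.72: descend 000101010110110001000101010010 ; hops seen [H5,H6,H4,H4,H5,H4,H0] ; pick H0
  Q 144.6.242.16: descend 1001 ; hops seen [H5,H6,H4] ; pick H4
  del 21.108.69.0/24 (clear depth 24)
  del 21.108.69.64/28 (clear depth 28)
  Q 205.119.131.2: descend 1 ; hops seen [H5] ; pick H5
  + 0.0.0.0/0 (H7) depth=0

== LOOKUPS ==
["H4","H4","H7","H4","H5","H6","H5","H4","H5","H4","H0","H4","H5"]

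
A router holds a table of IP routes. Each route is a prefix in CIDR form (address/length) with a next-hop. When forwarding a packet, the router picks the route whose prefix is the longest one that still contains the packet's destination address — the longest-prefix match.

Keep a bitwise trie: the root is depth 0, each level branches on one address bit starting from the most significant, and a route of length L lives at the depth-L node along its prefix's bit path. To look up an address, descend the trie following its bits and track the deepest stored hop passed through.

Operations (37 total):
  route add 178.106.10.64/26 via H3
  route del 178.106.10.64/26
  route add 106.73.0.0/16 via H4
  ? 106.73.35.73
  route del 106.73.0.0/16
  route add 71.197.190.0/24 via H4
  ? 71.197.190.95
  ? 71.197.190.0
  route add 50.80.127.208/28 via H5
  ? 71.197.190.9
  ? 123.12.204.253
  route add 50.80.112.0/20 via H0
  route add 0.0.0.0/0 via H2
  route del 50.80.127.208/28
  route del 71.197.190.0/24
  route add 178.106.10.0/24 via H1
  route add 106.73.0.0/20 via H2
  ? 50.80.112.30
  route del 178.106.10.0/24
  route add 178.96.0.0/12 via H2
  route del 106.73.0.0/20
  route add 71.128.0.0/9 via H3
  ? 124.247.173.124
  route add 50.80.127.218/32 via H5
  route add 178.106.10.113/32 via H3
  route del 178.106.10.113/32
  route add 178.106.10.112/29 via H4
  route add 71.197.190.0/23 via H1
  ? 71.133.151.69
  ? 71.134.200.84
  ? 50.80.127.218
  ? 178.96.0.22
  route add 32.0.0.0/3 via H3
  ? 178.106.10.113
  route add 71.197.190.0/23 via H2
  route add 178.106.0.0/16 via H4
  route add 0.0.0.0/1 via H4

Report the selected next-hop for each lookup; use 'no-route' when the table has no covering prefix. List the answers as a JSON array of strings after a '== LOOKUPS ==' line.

Trace:
  add 178.106.10.64/26 -> H3 at depth 26
  del 178.106.10.64/26 (clear depth 26)
  add 106.73.0.0/16 -> H4 at depth 16
  lookup 106.73.35.73: bits 0110101001001001 walk d0:-→d1:-→d2:-→d3:-→d4:-→d5:-→d6:-→d7:-→d8:-→d9:-→d10:-→d11:-→d12:-→d13:-→d14:-→d15:-→d16:H4 -> H4
  del 106.73.0.0/16 (clear depth 16)
  add 71.197.190.0/24 -> H4 at depth 24
  lookup 71.197.190.95: bits 010001111100010110111110 walk d0:-→d1:-→d2:-→d3:-→d4:-→d5:-→d6:-→d7:-→d8:-→d9:-→d10:-→d11:-→d12:-→d13:-→d14:-→d15:-→d16:-→d17:-→d18:-→d19:-→d20:-→d21:-→d22:-→d23:-→d24:H4 -> H4
  lookup 71.197.190.0: bits 010001111100010110111110 walk d0:-→d1:-→d2:-→d3:-→d4:-→d5:-→d6:-→d7:-→d8:-→d9:-→d10:-→d11:-→d12:-→d13:-→d14:-→d15:-→d16:-→d17:-→d18:-→d19:-→d20:-→d21:-→d22:-→d23:-→d24:H4 -> H4
  add 50.80.127.208/28 -> H5 at depth 28
  lookup 71.197.190.9: bits 010001111100010110111110 walk d0:-→d1:-→d2:-→d3:-→d4:-→d5:-→d6:-→d7:-→d8:-→d9:-→d10:-→d11:-→d12:-→d13:-→d14:-→d15:-→d16:-→d17:-→d18:-→d19:-→d20:-→d21:-→d22:-→d23:-→d24:H4 -> H4
  lookup 123.12.204.253: bits 011 walk d0:-→d1:-→d2:-→d3:- -> no-route
  add 50.80.112.0/20 -> H0 at depth 20
  add 0.0.0.0/0 -> H2 at depth 0
  del 50.80.127.208/28 (clear depth 28)
  del 71.197.190.0/24 (clear depth 24)
  add 178.106.10.0/24 -> H1 at depth 24
  add 106.73.0.0/20 -> H2 at depth 20
  lookup 50.80.112.30: bits 00110010010100000111 walk d0:H2→d1:-→d2:-→d3:-→d4:-→d5:-→d6:-→d7:-→d8:-→d9:-→d10:-→d11:-→d12:-→d13:-→d14:-→d15:-→d16:-→d17:-→d18:-→d19:-→d20:H0 -> H0
  del 178.106.10.0/24 (clear depth 24)
  add 178.96.0.0/12 -> H2 at depth 12
  del 106.73.0.0/20 (clear depth 20)
  add 71.128.0.0/9 -> H3 at depth 9
  lookup 124.247.173.124: bits 011 walk d0:H2→d1:-→d2:-→d3:- -> H2
  add 50.80.127.218/32 -> H5 at depth 32
  add 178.106.10.113/32 -> H3 at depth 32
  del 178.106.10.113/32 (clear depth 32)
  add 178.106.10.112/29 -> H4 at depth 29
  add 71.197.190.0/23 -> H1 at depth 23
  lookup 71.133.151.69: bits 010001111 walk d0:H2→d1:-→d2:-→d3:-→d4:-→d5:-→d6:-→d7:-→d8:-→d9:H3 -> H3
  lookup 71.134.200.84: bits 010001111 walk d0:H2→d1:-→d2:-→d3:-→d4:-→d5:-→d6:-→d7:-→d8:-→d9:H3 -> H3
  lookup 50.80.127.218: bits 00110010010100000111111111011010 walk d0:H2→d1:-→d2:-→d3:-→d4:-→d5:-→d6:-→d7:-→d8:-→d9:-→d10:-→d11:-→d12:-→d13:-→d14:-→d15:-→d16:-→d17:-→d18:-→d19:-→d20:H0→d21:-→d22:-→d23:-→d24:-→d25:-→d26:-→d27:-→d28:-→d29:-→d30:-→d31:-→d32:H5 -> H5
  lookup 178.96.0.22: bits 101100100110 walk d0:H2→d1:-→d2:-→d3:-→d4:-→d5:-→d6:-→d7:-→d8:-→d9:-→d10:-→d11:-→d12:H2 -> H2
  add 32.0.0.0/3 -> H3 at depth 3
  lookup 178.106.10.113: bits 10110010011010100000101001110001 walk d0:H2→d1:-→d2:-→d3:-→d4:-→d5:-→d6:-→d7:-→d8:-→d9:-→d10:-→d11:-→d12:H2→d13:-→d14:-→d15:-→d16:-→d17:-→d18:-→d19:-→d20:-→d21:-→d22:-→d23:-→d24:-→d25:-→d26:-→d27:-→d28:-→d29:H4→d30:-→d31:-→d32:- -> H4
  add 71.197.190.0/23 -> H2 at depth 23
  add 178.106.0.0/16 -> H4 at depth 16
  add 0.0.0.0/1 -> H4 at depth 1

== LOOKUPS ==
["H4","H4","H4","H4","no-route","H0","H2","H3","H3","H5","H2","H4"]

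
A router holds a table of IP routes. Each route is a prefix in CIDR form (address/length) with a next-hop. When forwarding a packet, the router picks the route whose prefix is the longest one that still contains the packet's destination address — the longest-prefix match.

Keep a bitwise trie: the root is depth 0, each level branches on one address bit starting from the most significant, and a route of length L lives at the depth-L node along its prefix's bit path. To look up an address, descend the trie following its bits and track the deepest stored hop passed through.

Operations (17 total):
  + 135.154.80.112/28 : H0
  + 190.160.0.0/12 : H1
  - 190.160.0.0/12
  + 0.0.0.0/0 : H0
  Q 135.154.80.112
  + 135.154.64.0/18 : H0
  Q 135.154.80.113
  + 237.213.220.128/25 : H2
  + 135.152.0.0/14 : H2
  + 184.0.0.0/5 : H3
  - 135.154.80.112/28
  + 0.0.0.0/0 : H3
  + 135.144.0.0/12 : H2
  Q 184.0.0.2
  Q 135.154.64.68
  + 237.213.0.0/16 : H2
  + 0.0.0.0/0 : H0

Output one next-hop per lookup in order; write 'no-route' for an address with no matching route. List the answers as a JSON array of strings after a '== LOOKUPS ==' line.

Process each operation:
  + 135.154.80.112/28 (H0) depth=28
  + 190.160.0.0/12 (H1) depth=12
  del 190.160.0.0/12 (clear depth 12)
  + 0.0.0.0/0 (H0) depth=0
  ? 135.154.80.112  path d0:H0→d1:-→d2:-→d3:-→d4:-→d5:-→d6:-→d7:-→d8:-→d9:-→d10:-→d11:-→d12:-→d13:-→d14:-→d15:-→d16:-→d17:-→d18:-→d19:-→d20:-→d21:-→d22:-→d23:-→d24:-→d25:-→d26:-→d27:-→d28:H0  best=H0
  + 135.154.64.0/18 (H0) depth=18
  ? 135.154.80.113  path d0:H0→d1:-→d2:-→d3:-→d4:-→d5:-→d6:-→d7:-→d8:-→d9:-→d10:-→d11:-→d12:-→d13:-→d14:-→d15:-→d16:-→d17:-→d18:H0→d19:-→d20:-→d21:-→d22:-→d23:-→d24:-→d25:-→d26:-→d27:-→d28:H0  best=H0
  + 237.213.220.128/25 (H2) depth=25
  + 135.152.0.0/14 (H2) depth=14
  + 184.0.0.0/5 (H3) depth=5
  del 135.154.80.112/28 (clear depth 28)
  + 0.0.0.0/0 (H3) depth=0
  + 135.144.0.0/12 (H2) depth=12
  ? 184.0.0.2  path d0:H3→d1:-→d2:-→d3:-→d4:-→d5:H3  best=H3
  ? 135.154.64.68  path d0:H3→d1:-→d2:-→d3:-→d4:-→d5:-→d6:-→d7:-→d8:-→d9:-→d10:-→d11:-→d12:H2→d13:-→d14:H2→d15:-→d16:-→d17:-→d18:H0→d19:-  best=H0
  + 237.213.0.0/16 (H2) depth=16
  + 0.0.0.0/0 (H0) depth=0

== LOOKUPS ==
["H0","H0","H3","H0"]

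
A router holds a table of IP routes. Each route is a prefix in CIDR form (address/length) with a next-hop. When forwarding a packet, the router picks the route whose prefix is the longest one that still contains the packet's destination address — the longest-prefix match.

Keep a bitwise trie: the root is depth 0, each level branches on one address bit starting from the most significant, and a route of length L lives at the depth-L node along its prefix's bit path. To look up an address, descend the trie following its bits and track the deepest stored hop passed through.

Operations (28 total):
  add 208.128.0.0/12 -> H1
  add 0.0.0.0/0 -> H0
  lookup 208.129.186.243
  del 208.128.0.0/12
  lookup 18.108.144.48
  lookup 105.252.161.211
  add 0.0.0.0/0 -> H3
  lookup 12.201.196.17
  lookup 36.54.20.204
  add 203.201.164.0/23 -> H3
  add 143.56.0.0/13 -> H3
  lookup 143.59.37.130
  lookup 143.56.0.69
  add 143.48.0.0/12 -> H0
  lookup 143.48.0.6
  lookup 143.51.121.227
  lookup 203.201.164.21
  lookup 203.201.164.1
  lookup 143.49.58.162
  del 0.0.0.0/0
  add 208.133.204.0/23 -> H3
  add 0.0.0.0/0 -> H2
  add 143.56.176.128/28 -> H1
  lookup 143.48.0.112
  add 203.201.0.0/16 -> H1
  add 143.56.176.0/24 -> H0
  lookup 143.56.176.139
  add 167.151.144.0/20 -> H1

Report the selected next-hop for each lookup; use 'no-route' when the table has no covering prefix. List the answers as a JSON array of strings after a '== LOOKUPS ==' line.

Trace:
  + 208.128.0.0/12 (H1) depth=12
  + 0.0.0.0/0 (H0) depth=0
  ? 208.129.186.243  path d0:H0→d1:-→d2:-→d3:-→d4:-→d5:-→d6:-→d7:-→d8:-→d9:-→d10:-→d11:-→d12:H1  best=H1
  del 208.128.0.0/12 (clear depth 12)
  ? 18.108.144.48  path d0:H0  best=H0
  ? 105.252.161.211  path d0:H0  best=H0
  + 0.0.0.0/0 (H3) depth=0
  ? 12.201.196.17  path d0:H3  best=H3
  ? 36.54.20.204  path d0:H3  best=H3
  + 203.201.164.0/23 (H3) depth=23
  + 143.56.0.0/13 (H3) depth=13
  ? 143.59.37.130  path d0:H3→d1:-→d2:-→d3:-→d4:-→d5:-→d6:-→d7:-→d8:-→d9:-→d10:-→d11:-→d12:-→d13:H3  best=H3
  ? 143.56.0.69  path d0:H3→d1:-→d2:-→d3:-→d4:-→d5:-→d6:-→d7:-→d8:-→d9:-→d10:-→d11:-→d12:-→d13:H3  best=H3
  + 143.48.0.0/12 (H0) depth=12
  ? 143.48.0.6  path d0:H3→d1:-→d2:-→d3:-→d4:-→d5:-→d6:-→d7:-→d8:-→d9:-→d10:-→d11:-→d12:H0  best=H0
  ? 143.51.121.227  path d0:H3→d1:-→d2:-→d3:-→d4:-→d5:-→d6:-→d7:-→d8:-→d9:-→d10:-→d11:-→d12:H0  best=H0
  ? 203.201.164.21  path d0:H3→d1:-→d2:-→d3:-→d4:-→d5:-→d6:-→d7:-→d8:-→d9:-→d10:-→d11:-→d12:-→d13:-→d14:-→d15:-→d16:-→d17:-→d18:-→d19:-→d20:-→d21:-→d22:-→d23:H3  best=H3
  ? 203.201.164.1  path d0:H3→d1:-→d2:-→d3:-→d4:-→d5:-→d6:-→d7:-→d8:-→d9:-→d10:-→d11:-→d12:-→d13:-→d14:-→d15:-→d16:-→d17:-→d18:-→d19:-→d20:-→d21:-→d22:-→d23:H3  best=H3
  ? 143.49.58.162  path d0:H3→d1:-→d2:-→d3:-→d4:-→d5:-→d6:-→d7:-→d8:-→d9:-→d10:-→d11:-→d12:H0  best=H0
  del 0.0.0.0/0 (clear depth 0)
  + 208.133.204.0/23 (H3) depth=23
  + 0.0.0.0/0 (H2) depth=0
  + 143.56.176.128/28 (H1) depth=28
  ? 143.48.0.112  path d0:H2→d1:-→d2:-→d3:-→d4:-→d5:-→d6:-→d7:-→d8:-→d9:-→d10:-→d11:-→d12:H0  best=H0
  + 203.201.0.0/16 (H1) depth=16
  + 143.56.176.0/24 (H0) depth=24
  ? 143.56.176.139  path d0:H2→d1:-→d2:-→d3:-→d4:-→d5:-→d6:-→d7:-→d8:-→d9:-→d10:-→d11:-→d12:H0→d13:H3→d14:-→d15:-→d16:-→d17:-→d18:-→d19:-→d20:-→d21:-→d22:-→d23:-→d24:H0→d25:-→d26:-→d27:-→d28:H1  best=H1
  + 167.151.144.0/20 (H1) depth=20

== LOOKUPS ==
["H1","H0","H0","H3","H3","H3","H3","H0","H0","H3","H3","H0","H0","H1"]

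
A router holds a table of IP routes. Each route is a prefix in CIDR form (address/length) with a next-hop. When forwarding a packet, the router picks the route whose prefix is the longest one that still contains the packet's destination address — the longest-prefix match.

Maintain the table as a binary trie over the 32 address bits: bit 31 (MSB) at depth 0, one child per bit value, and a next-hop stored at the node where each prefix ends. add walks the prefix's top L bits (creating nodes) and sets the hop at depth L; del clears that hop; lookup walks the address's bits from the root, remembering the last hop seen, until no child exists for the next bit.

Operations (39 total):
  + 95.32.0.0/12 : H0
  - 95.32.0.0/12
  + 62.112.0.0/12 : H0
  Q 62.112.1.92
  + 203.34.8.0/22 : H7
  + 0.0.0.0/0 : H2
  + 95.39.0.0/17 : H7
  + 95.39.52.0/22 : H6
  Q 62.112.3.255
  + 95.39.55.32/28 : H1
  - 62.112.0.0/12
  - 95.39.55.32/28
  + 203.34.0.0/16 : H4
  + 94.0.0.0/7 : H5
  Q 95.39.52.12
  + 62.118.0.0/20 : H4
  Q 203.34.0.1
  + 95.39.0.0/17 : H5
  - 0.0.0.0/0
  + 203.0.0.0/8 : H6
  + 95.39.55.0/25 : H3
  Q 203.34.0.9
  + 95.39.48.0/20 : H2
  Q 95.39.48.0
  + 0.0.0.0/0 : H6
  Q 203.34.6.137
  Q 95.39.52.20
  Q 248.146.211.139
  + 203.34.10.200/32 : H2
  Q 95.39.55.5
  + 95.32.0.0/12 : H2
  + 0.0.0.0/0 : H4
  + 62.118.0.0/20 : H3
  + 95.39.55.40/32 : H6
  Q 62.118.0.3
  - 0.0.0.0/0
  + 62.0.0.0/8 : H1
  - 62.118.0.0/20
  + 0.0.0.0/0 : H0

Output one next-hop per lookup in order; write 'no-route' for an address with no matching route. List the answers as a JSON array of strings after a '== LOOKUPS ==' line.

Apply in order:
  + 95.32.0.0/12 (H0) depth=12
  - 95.32.0.0/12 clear@12
  + 62.112.0.0/12 (H0) depth=12
  ? 62.112.1.92  path d0:-→d1:-→d2:-→d3:-→d4:-→d5:-→d6:-→d7:-→d8:-→d9:-→d10:-→d11:-→d12:H0  best=H0
  + 203.34.8.0/22 (H7) depth=22
  + 0.0.0.0/0 (H2) depth=0
  + 95.39.0.0/17 (H7) depth=17
  + 95.39.52.0/22 (H6) depth=22
  ? 62.112.3.255  path d0:H2→d1:-→d2:-→d3:-→d4:-→d5:-→d6:-→d7:-→d8:-→d9:-→d10:-→d11:-→d12:H0  best=H0
  + 95.39.55.32/28 (H1) depth=28
  - 62.112.0.0/12 clear@12
  - 95.39.55.32/28 clear@28
  + 203.34.0.0/16 (H4) depth=16
  + 94.0.0.0/7 (H5) depth=7
  ? 95.39.52.12  path d0:H2→d1:-→d2:-→d3:-→d4:-→d5:-→d6:-→d7:H5→d8:-→d9:-→d10:-→d11:-→d12:-→d13:-→d14:-→d15:-→d16:-→d17:H7→d18:-→d19:-→d20:-→d21:-→d22:H6  best=H6
  + 62.118.0.0/20 (H4) depth=20
  ? 203.34.0.1  path d0:H2→d1:-→d2:-→d3:-→d4:-→d5:-→d6:-→d7:-→d8:-→d9:-→d10:-→d11:-→d12:-→d13:-→d14:-→d15:-→d16:H4→d17:-→d18:-→d19:-→d20:-  best=H4
  + 95.39.0.0/17 (H5) depth=17
  - 0.0.0.0/0 clear@0
  + 203.0.0.0/8 (H6) depth=8
  + 95.39.55.0/25 (H3) depth=25
  ? 203.34.0.9  path d0:-→d1:-→d2:-→d3:-→d4:-→d5:-→d6:-→d7:-→d8:H6→d9:-→d10:-→d11:-→d12:-→d13:-→d14:-→d15:-→d16:H4→d17:-→d18:-→d19:-→d20:-  best=H4
  + 95.39.48.0/20 (H2) depth=20
  ? 95.39.48.0  path d0:-→d1:-→d2:-→d3:-→d4:-→d5:-→d6:-→d7:H5→d8:-→d9:-→d10:-→d11:-→d12:-→d13:-→d14:-→d15:-→d16:-→d17:H5→d18:-→d19:-→d20:H2→d21:-  best=H2
  + 0.0.0.0/0 (H6) depth=0
  ? 203.34.6.137  path d0:H6→d1:-→d2:-→d3:-→d4:-→d5:-→d6:-→d7:-→d8:H6→d9:-→d10:-→d11:-→d12:-→d13:-→d14:-→d15:-→d16:H4→d17:-→d18:-→d19:-→d20:-  best=H4
  ? 95.39.52.20  path d0:H6→d1:-→d2:-→d3:-→d4:-→d5:-→d6:-→d7:H5→d8:-→d9:-→d10:-→d11:-→d12:-→d13:-→d14:-→d15:-→d16:-→d17:H5→d18:-→d19:-→d20:H2→d21:-→d22:H6  best=H6
  ? 248.146.211.139  path d0:H6→d1:-→d2:-  best=H6
  + 203.34.10.200/32 (H2) depth=32
  ? 95.39.55.5  path d0:H6→d1:-→d2:-→d3:-→d4:-→d5:-→d6:-→d7:H5→d8:-→d9:-→d10:-→d11:-→d12:-→d13:-→d14:-→d15:-→d16:-→d17:H5→d18:-→d19:-→d20:H2→d21:-→d22:H6→d23:-→d24:-→d25:H3→d26:-  best=H3
  + 95.32.0.0/12 (H2) depth=12
  + 0.0.0.0/0 (H4) depth=0
  + 62.118.0.0/20 (H3) depth=20
  + 95.39.55.40/32 (H6) depth=32
  ? 62.118.0.3  path d0:H4→d1:-→d2:-→d3:-→d4:-→d5:-→d6:-→d7:-→d8:-→d9:-→d10:-→d11:-→d12:-→d13:-→d14:-→d15:-→d16:-→d17:-→d18:-→d19:-→d20:H3  best=H3
  - 0.0.0.0/0 clear@0
  + 62.0.0.0/8 (H1) depth=8
  - 62.118.0.0/20 clear@20
  + 0.0.0.0/0 (H0) depth=0

== LOOKUPS ==
["H0","H0","H6","H4","H4","H2","H4","H6","H6","H3","H3"]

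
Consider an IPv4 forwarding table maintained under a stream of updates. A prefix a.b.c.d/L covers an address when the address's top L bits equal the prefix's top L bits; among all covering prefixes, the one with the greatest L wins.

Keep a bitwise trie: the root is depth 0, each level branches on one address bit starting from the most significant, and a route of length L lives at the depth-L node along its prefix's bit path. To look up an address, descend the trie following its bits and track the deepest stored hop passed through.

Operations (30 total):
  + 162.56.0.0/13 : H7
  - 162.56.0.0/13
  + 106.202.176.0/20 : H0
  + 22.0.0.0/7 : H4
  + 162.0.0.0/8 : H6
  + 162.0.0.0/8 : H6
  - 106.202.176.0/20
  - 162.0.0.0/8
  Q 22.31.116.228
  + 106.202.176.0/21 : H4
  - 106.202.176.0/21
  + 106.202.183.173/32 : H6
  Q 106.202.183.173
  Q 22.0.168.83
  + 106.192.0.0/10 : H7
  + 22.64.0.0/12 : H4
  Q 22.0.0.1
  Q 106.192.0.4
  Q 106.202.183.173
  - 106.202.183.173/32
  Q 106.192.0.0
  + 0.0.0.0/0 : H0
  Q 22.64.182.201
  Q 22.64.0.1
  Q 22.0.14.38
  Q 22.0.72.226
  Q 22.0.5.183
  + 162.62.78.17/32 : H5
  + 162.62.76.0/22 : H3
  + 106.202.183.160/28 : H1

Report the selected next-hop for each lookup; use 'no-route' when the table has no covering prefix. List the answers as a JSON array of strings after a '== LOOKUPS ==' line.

Trace:
  + 162.56.0.0/13 (H7) depth=13
  - 162.56.0.0/13 clear@13
  + 106.202.176.0/20 (H0) depth=20
  + 22.0.0.0/7 (H4) depth=7
  + 162.0.0.0/8 (H6) depth=8
  + 162.0.0.0/8 (H6) depth=8
  - 106.202.176.0/20 clear@20
  - 162.0.0.0/8 clear@8
  ? 22.31.116.228  path d0:-→d1:-→d2:-→d3:-→d4:-→d5:-→d6:-→d7:H4  best=H4
  + 106.202.176.0/21 (H4) depth=21
  - 106.202.176.0/21 clear@21
  + 106.202.183.173/32 (H6) depth=32
  ? 106.202.183.173  path d0:-→d1:-→d2:-→d3:-→d4:-→d5:-→d6:-→d7:-→d8:-→d9:-→d10:-→d11:-→d12:-→d13:-→d14:-→d15:-→d16:-→d17:-→d18:-→d19:-→d20:-→d21:-→d22:-→d23:-→d24:-→d25:-→d26:-→d27:-→d28:-→d29:-→d30:-→d31:-→d32:H6  best=H6
  ? 22.0.168.83  path d0:-→d1:-→d2:-→d3:-→d4:-→d5:-→d6:-→d7:H4  best=H4
  + 106.192.0.0/10 (H7) depth=10
  + 22.64.0.0/12 (H4) depth=12
  ? 22.0.0.1  path d0:-→d1:-→d2:-→d3:-→d4:-→d5:-→d6:-→d7:H4→d8:-→d9:-  best=H4
  ? 106.192.0.4  path d0:-→d1:-→d2:-→d3:-→d4:-→d5:-→d6:-→d7:-→d8:-→d9:-→d10:H7→d11:-→d12:-  best=H7
  ? 106.202.183.173  path d0:-→d1:-→d2:-→d3:-→d4:-→d5:-→d6:-→d7:-→d8:-→d9:-→d10:H7→d11:-→d12:-→d13:-→d14:-→d15:-→d16:-→d17:-→d18:-→d19:-→d20:-→d21:-→d22:-→d23:-→d24:-→d25:-→d26:-→d27:-→d28:-→d29:-→d30:-→d31:-→d32:H6  best=H6
  - 106.202.183.173/32 clear@32
  ? 106.192.0.0  path d0:-→d1:-→d2:-→d3:-→d4:-→d5:-→d6:-→d7:-→d8:-→d9:-→d10:H7→d11:-→d12:-  best=H7
  + 0.0.0.0/0 (H0) depth=0
  ? 22.64.182.201  path d0:H0→d1:-→d2:-→d3:-→d4:-→d5:-→d6:-→d7:H4→d8:-→d9:-→d10:-→d11:-→d12:H4  best=H4
  ? 22.64.0.1  path d0:H0→d1:-→d2:-→d3:-→d4:-→d5:-→d6:-→d7:H4→d8:-→d9:-→d10:-→d11:-→d12:H4  best=H4
  ? 22.0.14.38  path d0:H0→d1:-→d2:-→d3:-→d4:-→d5:-→d6:-→d7:H4→d8:-→d9:-  best=H4
  ? 22.0.72.226  path d0:H0→d1:-→d2:-→d3:-→d4:-→d5:-→d6:-→d7:H4→d8:-→d9:-  best=H4
  ? 22.0.5.183  path d0:H0→d1:-→d2:-→d3:-→d4:-→d5:-→d6:-→d7:H4→d8:-→d9:-  best=H4
  + 162.62.78.17/32 (H5) depth=32
  + 162.62.76.0/22 (H3) depth=22
  + 106.202.183.160/28 (H1) depth=28

== LOOKUPS ==
["H4","H6","H4","H4","H7","H6","H7","H4","H4","H4","H4","H4"]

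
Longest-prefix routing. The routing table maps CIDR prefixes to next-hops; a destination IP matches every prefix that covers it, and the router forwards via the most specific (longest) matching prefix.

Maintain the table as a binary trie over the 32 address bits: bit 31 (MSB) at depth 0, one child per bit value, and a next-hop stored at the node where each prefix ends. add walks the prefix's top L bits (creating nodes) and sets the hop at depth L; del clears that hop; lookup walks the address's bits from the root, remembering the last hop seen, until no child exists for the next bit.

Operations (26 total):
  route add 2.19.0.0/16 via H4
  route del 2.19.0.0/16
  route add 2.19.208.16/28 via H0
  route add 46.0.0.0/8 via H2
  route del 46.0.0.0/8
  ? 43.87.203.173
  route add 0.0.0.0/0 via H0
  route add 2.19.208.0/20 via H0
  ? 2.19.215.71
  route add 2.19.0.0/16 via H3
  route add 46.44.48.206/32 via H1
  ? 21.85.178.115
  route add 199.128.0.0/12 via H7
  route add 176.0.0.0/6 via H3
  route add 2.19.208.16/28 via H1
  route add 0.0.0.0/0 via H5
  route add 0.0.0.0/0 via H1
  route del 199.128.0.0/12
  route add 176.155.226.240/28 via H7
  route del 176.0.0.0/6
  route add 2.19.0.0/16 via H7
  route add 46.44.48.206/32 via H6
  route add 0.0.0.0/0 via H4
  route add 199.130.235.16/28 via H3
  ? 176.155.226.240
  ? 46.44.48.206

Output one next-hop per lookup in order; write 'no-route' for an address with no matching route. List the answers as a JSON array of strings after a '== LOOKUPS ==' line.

Process each operation:
  + 2.19.0.0/16 (H4) depth=16
  - 2.19.0.0/16 clear@16
  + 2.19.208.16/28 (H0) depth=28
  + 46.0.0.0/8 (H2) depth=8
  - 46.0.0.0/8 clear@8
  ? 43.87.203.173  path d0:-→d1:-→d2:-→d3:-→d4:-→d5:-  best=no-route
  + 0.0.0.0/0 (H0) depth=0
  + 2.19.208.0/20 (H0) depth=20
  ? 2.19.215.71  path d0:H0→d1:-→d2:-→d3:-→d4:-→d5:-→d6:-→d7:-→d8:-→d9:-→d10:-→d11:-→d12:-→d13:-→d14:-→d15:-→d16:-→d17:-→d18:-→d19:-→d20:H0→d21:-  best=H0
  + 2.19.0.0/16 (H3) depth=16
  + 46.44.48.206/32 (H1) depth=32
  ? 21.85.178.115  path d0:H0→d1:-→d2:-→d3:-  best=H0
  + 199.128.0.0/12 (H7) depth=12
  + 176.0.0.0/6 (H3) depth=6
  + 2.19.208.16/28 (H1) depth=28
  + 0.0.0.0/0 (H5) depth=0
  + 0.0.0.0/0 (H1) depth=0
  - 199.128.0.0/12 clear@12
  + 176.155.226.240/28 (H7) depth=28
  - 176.0.0.0/6 clear@6
  + 2.19.0.0/16 (H7) depth=16
  + 46.44.48.206/32 (H6) depth=32
  + 0.0.0.0/0 (H4) depth=0
  + 199.130.235.16/28 (H3) depth=28
  ? 176.155.226.240  path d0:H4→d1:-→d2:-→d3:-→d4:-→d5:-→d6:-→d7:-→d8:-→d9:-→d10:-→d11:-→d12:-→d13:-→d14:-→d15:-→d16:-→d17:-→d18:-→d19:-→d20:-→d21:-→d22:-→d23:-→d24:-→d25:-→d26:-→d27:-→d28:H7  best=H7
  ? 46.44.48.206  path d0:H4→d1:-→d2:-→d3:-→d4:-→d5:-→d6:-→d7:-→d8:-→d9:-→d10:-→d11:-→d12:-→d13:-→d14:-→d15:-→d16:-→d17:-→d18:-→d19:-→d20:-→d21:-→d22:-→d23:-→d24:-→d25:-→d26:-→d27:-→d28:-→d29:-→d30:-→d31:-→d32:H6  best=H6

== LOOKUPS ==
["no-route","H0","H0","H7","H6"]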